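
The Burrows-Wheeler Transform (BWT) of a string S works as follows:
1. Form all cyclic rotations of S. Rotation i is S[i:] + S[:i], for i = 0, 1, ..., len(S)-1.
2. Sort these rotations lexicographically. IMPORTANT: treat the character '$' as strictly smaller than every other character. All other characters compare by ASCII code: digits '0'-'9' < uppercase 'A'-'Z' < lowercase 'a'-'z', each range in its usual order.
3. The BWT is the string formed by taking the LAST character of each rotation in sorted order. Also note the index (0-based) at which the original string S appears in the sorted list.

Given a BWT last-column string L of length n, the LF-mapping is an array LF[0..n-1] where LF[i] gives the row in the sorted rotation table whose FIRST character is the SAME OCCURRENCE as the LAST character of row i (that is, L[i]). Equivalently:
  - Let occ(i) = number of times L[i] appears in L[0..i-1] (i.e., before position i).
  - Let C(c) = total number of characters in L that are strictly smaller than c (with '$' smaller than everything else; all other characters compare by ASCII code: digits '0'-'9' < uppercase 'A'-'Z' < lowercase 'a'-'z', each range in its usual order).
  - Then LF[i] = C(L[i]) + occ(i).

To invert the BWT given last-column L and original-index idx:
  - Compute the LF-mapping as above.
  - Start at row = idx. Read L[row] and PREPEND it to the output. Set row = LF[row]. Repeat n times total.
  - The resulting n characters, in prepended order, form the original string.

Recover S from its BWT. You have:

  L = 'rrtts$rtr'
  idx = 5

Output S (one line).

LF mapping: 1 2 6 7 5 0 3 8 4
Walk LF starting at row 5, prepending L[row]:
  step 1: row=5, L[5]='$', prepend. Next row=LF[5]=0
  step 2: row=0, L[0]='r', prepend. Next row=LF[0]=1
  step 3: row=1, L[1]='r', prepend. Next row=LF[1]=2
  step 4: row=2, L[2]='t', prepend. Next row=LF[2]=6
  step 5: row=6, L[6]='r', prepend. Next row=LF[6]=3
  step 6: row=3, L[3]='t', prepend. Next row=LF[3]=7
  step 7: row=7, L[7]='t', prepend. Next row=LF[7]=8
  step 8: row=8, L[8]='r', prepend. Next row=LF[8]=4
  step 9: row=4, L[4]='s', prepend. Next row=LF[4]=5
Reversed output: srttrtrr$

Answer: srttrtrr$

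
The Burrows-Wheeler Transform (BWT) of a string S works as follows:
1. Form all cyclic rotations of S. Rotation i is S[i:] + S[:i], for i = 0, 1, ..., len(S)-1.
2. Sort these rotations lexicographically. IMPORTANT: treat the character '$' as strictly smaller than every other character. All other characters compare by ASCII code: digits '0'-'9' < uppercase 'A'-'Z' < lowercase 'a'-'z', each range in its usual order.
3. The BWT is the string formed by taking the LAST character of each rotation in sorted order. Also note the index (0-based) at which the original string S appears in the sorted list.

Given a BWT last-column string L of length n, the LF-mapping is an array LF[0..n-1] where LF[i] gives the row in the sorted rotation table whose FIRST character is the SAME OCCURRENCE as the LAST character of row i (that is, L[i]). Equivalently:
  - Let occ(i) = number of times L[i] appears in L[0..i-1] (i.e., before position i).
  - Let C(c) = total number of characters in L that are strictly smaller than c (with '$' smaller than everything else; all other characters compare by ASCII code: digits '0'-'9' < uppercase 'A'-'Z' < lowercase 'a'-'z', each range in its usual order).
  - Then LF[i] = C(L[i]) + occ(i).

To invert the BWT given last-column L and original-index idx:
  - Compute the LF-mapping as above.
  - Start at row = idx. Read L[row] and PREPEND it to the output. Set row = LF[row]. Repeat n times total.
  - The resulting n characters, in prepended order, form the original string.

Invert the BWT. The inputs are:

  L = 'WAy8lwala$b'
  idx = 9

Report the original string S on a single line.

Answer: wallabyA8W$

Derivation:
LF mapping: 3 2 10 1 7 9 4 8 5 0 6
Walk LF starting at row 9, prepending L[row]:
  step 1: row=9, L[9]='$', prepend. Next row=LF[9]=0
  step 2: row=0, L[0]='W', prepend. Next row=LF[0]=3
  step 3: row=3, L[3]='8', prepend. Next row=LF[3]=1
  step 4: row=1, L[1]='A', prepend. Next row=LF[1]=2
  step 5: row=2, L[2]='y', prepend. Next row=LF[2]=10
  step 6: row=10, L[10]='b', prepend. Next row=LF[10]=6
  step 7: row=6, L[6]='a', prepend. Next row=LF[6]=4
  step 8: row=4, L[4]='l', prepend. Next row=LF[4]=7
  step 9: row=7, L[7]='l', prepend. Next row=LF[7]=8
  step 10: row=8, L[8]='a', prepend. Next row=LF[8]=5
  step 11: row=5, L[5]='w', prepend. Next row=LF[5]=9
Reversed output: wallabyA8W$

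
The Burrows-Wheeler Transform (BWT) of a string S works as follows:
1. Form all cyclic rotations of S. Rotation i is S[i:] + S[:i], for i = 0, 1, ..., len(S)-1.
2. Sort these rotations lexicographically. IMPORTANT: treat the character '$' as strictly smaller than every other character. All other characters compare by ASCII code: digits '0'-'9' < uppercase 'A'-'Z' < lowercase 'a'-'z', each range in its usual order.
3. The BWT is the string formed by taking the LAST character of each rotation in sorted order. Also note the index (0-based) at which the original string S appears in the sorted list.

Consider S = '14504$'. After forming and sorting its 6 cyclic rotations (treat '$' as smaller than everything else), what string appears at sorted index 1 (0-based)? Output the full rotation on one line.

Answer: 04$145

Derivation:
All 6 rotations (rotation i = S[i:]+S[:i]):
  rot[0] = 14504$
  rot[1] = 4504$1
  rot[2] = 504$14
  rot[3] = 04$145
  rot[4] = 4$1450
  rot[5] = $14504
Sorted (with $ < everything):
  sorted[0] = $14504
  sorted[1] = 04$145
  sorted[2] = 14504$
  sorted[3] = 4$1450
  sorted[4] = 4504$1
  sorted[5] = 504$14
sorted[1] = 04$145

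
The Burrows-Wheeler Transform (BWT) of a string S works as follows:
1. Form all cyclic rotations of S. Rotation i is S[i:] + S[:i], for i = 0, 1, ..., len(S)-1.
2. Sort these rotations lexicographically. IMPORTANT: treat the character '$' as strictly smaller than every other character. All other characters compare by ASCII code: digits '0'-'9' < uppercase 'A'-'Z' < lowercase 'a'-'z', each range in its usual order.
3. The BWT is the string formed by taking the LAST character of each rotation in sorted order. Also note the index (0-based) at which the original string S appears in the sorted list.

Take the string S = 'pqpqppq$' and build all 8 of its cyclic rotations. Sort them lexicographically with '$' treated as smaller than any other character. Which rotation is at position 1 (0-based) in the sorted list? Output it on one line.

Answer: ppq$pqpq

Derivation:
All 8 rotations (rotation i = S[i:]+S[:i]):
  rot[0] = pqpqppq$
  rot[1] = qpqppq$p
  rot[2] = pqppq$pq
  rot[3] = qppq$pqp
  rot[4] = ppq$pqpq
  rot[5] = pq$pqpqp
  rot[6] = q$pqpqpp
  rot[7] = $pqpqppq
Sorted (with $ < everything):
  sorted[0] = $pqpqppq
  sorted[1] = ppq$pqpq
  sorted[2] = pq$pqpqp
  sorted[3] = pqppq$pq
  sorted[4] = pqpqppq$
  sorted[5] = q$pqpqpp
  sorted[6] = qppq$pqp
  sorted[7] = qpqppq$p
sorted[1] = ppq$pqpq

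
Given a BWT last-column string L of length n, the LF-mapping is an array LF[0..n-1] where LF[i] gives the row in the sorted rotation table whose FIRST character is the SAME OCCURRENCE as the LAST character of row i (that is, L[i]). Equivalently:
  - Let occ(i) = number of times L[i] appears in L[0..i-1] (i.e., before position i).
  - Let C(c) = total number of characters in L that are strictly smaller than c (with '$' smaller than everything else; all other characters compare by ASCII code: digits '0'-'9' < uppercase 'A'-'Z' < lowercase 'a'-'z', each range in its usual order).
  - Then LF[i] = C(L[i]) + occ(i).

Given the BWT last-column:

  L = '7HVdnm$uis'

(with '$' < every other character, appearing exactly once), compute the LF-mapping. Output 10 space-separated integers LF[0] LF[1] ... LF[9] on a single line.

Char counts: '$':1, '7':1, 'H':1, 'V':1, 'd':1, 'i':1, 'm':1, 'n':1, 's':1, 'u':1
C (first-col start): C('$')=0, C('7')=1, C('H')=2, C('V')=3, C('d')=4, C('i')=5, C('m')=6, C('n')=7, C('s')=8, C('u')=9
L[0]='7': occ=0, LF[0]=C('7')+0=1+0=1
L[1]='H': occ=0, LF[1]=C('H')+0=2+0=2
L[2]='V': occ=0, LF[2]=C('V')+0=3+0=3
L[3]='d': occ=0, LF[3]=C('d')+0=4+0=4
L[4]='n': occ=0, LF[4]=C('n')+0=7+0=7
L[5]='m': occ=0, LF[5]=C('m')+0=6+0=6
L[6]='$': occ=0, LF[6]=C('$')+0=0+0=0
L[7]='u': occ=0, LF[7]=C('u')+0=9+0=9
L[8]='i': occ=0, LF[8]=C('i')+0=5+0=5
L[9]='s': occ=0, LF[9]=C('s')+0=8+0=8

Answer: 1 2 3 4 7 6 0 9 5 8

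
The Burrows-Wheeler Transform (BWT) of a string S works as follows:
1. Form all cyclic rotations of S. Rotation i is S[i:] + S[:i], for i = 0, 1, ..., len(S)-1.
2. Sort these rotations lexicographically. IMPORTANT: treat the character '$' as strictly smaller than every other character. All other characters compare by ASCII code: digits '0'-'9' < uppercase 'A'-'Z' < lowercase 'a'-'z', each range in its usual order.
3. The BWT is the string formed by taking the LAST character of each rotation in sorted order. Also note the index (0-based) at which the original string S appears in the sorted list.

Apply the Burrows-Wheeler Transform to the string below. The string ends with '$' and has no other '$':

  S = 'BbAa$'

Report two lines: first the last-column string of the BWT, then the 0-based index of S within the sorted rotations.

Answer: ab$AB
2

Derivation:
All 5 rotations (rotation i = S[i:]+S[:i]):
  rot[0] = BbAa$
  rot[1] = bAa$B
  rot[2] = Aa$Bb
  rot[3] = a$BbA
  rot[4] = $BbAa
Sorted (with $ < everything):
  sorted[0] = $BbAa  (last char: 'a')
  sorted[1] = Aa$Bb  (last char: 'b')
  sorted[2] = BbAa$  (last char: '$')
  sorted[3] = a$BbA  (last char: 'A')
  sorted[4] = bAa$B  (last char: 'B')
Last column: ab$AB
Original string S is at sorted index 2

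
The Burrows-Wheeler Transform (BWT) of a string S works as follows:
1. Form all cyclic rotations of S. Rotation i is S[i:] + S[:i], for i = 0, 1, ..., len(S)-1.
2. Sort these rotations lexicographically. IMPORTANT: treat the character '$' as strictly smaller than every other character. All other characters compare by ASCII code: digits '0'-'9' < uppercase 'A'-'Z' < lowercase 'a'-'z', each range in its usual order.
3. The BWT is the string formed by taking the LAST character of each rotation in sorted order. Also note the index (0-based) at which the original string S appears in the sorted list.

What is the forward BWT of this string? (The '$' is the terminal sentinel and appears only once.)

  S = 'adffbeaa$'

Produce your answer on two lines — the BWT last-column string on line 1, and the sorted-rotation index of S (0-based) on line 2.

Answer: aae$fabfd
3

Derivation:
All 9 rotations (rotation i = S[i:]+S[:i]):
  rot[0] = adffbeaa$
  rot[1] = dffbeaa$a
  rot[2] = ffbeaa$ad
  rot[3] = fbeaa$adf
  rot[4] = beaa$adff
  rot[5] = eaa$adffb
  rot[6] = aa$adffbe
  rot[7] = a$adffbea
  rot[8] = $adffbeaa
Sorted (with $ < everything):
  sorted[0] = $adffbeaa  (last char: 'a')
  sorted[1] = a$adffbea  (last char: 'a')
  sorted[2] = aa$adffbe  (last char: 'e')
  sorted[3] = adffbeaa$  (last char: '$')
  sorted[4] = beaa$adff  (last char: 'f')
  sorted[5] = dffbeaa$a  (last char: 'a')
  sorted[6] = eaa$adffb  (last char: 'b')
  sorted[7] = fbeaa$adf  (last char: 'f')
  sorted[8] = ffbeaa$ad  (last char: 'd')
Last column: aae$fabfd
Original string S is at sorted index 3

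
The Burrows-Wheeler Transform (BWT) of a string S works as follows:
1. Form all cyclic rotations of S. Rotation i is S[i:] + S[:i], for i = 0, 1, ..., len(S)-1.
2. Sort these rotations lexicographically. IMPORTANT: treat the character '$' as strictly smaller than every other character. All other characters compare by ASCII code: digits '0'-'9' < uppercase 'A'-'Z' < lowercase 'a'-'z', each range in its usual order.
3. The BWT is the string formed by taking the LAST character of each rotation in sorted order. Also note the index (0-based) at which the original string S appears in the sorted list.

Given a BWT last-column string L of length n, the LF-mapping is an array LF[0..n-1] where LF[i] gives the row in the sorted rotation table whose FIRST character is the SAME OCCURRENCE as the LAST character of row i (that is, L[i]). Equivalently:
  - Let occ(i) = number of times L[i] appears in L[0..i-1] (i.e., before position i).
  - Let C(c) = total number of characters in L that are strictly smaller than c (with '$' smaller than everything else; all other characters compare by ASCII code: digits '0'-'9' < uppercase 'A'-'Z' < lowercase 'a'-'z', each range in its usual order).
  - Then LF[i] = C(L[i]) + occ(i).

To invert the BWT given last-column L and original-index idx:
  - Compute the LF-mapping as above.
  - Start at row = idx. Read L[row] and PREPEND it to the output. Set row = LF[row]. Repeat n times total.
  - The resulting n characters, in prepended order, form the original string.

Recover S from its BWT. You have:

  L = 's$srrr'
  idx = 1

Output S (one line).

Answer: rrsrs$

Derivation:
LF mapping: 4 0 5 1 2 3
Walk LF starting at row 1, prepending L[row]:
  step 1: row=1, L[1]='$', prepend. Next row=LF[1]=0
  step 2: row=0, L[0]='s', prepend. Next row=LF[0]=4
  step 3: row=4, L[4]='r', prepend. Next row=LF[4]=2
  step 4: row=2, L[2]='s', prepend. Next row=LF[2]=5
  step 5: row=5, L[5]='r', prepend. Next row=LF[5]=3
  step 6: row=3, L[3]='r', prepend. Next row=LF[3]=1
Reversed output: rrsrs$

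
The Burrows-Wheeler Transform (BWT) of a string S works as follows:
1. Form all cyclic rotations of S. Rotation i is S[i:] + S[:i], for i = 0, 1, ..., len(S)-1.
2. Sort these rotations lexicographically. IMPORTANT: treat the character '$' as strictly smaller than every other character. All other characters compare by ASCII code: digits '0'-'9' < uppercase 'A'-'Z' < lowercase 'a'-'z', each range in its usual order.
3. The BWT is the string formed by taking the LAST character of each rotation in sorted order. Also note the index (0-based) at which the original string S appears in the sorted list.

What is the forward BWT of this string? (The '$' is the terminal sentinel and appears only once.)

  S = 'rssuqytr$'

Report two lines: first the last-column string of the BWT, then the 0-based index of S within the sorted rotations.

All 9 rotations (rotation i = S[i:]+S[:i]):
  rot[0] = rssuqytr$
  rot[1] = ssuqytr$r
  rot[2] = suqytr$rs
  rot[3] = uqytr$rss
  rot[4] = qytr$rssu
  rot[5] = ytr$rssuq
  rot[6] = tr$rssuqy
  rot[7] = r$rssuqyt
  rot[8] = $rssuqytr
Sorted (with $ < everything):
  sorted[0] = $rssuqytr  (last char: 'r')
  sorted[1] = qytr$rssu  (last char: 'u')
  sorted[2] = r$rssuqyt  (last char: 't')
  sorted[3] = rssuqytr$  (last char: '$')
  sorted[4] = ssuqytr$r  (last char: 'r')
  sorted[5] = suqytr$rs  (last char: 's')
  sorted[6] = tr$rssuqy  (last char: 'y')
  sorted[7] = uqytr$rss  (last char: 's')
  sorted[8] = ytr$rssuq  (last char: 'q')
Last column: rut$rsysq
Original string S is at sorted index 3

Answer: rut$rsysq
3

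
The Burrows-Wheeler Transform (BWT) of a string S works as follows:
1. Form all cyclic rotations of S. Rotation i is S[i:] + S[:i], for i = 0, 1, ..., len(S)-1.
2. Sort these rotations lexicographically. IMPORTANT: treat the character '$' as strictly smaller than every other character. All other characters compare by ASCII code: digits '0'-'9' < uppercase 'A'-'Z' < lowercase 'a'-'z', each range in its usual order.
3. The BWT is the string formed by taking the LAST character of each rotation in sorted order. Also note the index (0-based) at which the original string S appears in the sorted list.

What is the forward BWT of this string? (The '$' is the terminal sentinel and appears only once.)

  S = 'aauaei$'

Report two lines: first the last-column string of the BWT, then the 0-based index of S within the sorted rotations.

Answer: i$uaaea
1

Derivation:
All 7 rotations (rotation i = S[i:]+S[:i]):
  rot[0] = aauaei$
  rot[1] = auaei$a
  rot[2] = uaei$aa
  rot[3] = aei$aau
  rot[4] = ei$aaua
  rot[5] = i$aauae
  rot[6] = $aauaei
Sorted (with $ < everything):
  sorted[0] = $aauaei  (last char: 'i')
  sorted[1] = aauaei$  (last char: '$')
  sorted[2] = aei$aau  (last char: 'u')
  sorted[3] = auaei$a  (last char: 'a')
  sorted[4] = ei$aaua  (last char: 'a')
  sorted[5] = i$aauae  (last char: 'e')
  sorted[6] = uaei$aa  (last char: 'a')
Last column: i$uaaea
Original string S is at sorted index 1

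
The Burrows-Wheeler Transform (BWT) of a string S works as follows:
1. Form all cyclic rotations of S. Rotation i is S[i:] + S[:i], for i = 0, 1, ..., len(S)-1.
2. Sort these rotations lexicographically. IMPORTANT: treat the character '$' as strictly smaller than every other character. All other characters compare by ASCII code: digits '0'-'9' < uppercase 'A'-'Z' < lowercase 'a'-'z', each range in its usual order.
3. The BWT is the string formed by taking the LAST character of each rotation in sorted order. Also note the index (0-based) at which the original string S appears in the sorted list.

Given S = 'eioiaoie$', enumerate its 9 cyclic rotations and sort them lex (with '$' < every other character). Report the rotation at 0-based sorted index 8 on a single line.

All 9 rotations (rotation i = S[i:]+S[:i]):
  rot[0] = eioiaoie$
  rot[1] = ioiaoie$e
  rot[2] = oiaoie$ei
  rot[3] = iaoie$eio
  rot[4] = aoie$eioi
  rot[5] = oie$eioia
  rot[6] = ie$eioiao
  rot[7] = e$eioiaoi
  rot[8] = $eioiaoie
Sorted (with $ < everything):
  sorted[0] = $eioiaoie
  sorted[1] = aoie$eioi
  sorted[2] = e$eioiaoi
  sorted[3] = eioiaoie$
  sorted[4] = iaoie$eio
  sorted[5] = ie$eioiao
  sorted[6] = ioiaoie$e
  sorted[7] = oiaoie$ei
  sorted[8] = oie$eioia
sorted[8] = oie$eioia

Answer: oie$eioia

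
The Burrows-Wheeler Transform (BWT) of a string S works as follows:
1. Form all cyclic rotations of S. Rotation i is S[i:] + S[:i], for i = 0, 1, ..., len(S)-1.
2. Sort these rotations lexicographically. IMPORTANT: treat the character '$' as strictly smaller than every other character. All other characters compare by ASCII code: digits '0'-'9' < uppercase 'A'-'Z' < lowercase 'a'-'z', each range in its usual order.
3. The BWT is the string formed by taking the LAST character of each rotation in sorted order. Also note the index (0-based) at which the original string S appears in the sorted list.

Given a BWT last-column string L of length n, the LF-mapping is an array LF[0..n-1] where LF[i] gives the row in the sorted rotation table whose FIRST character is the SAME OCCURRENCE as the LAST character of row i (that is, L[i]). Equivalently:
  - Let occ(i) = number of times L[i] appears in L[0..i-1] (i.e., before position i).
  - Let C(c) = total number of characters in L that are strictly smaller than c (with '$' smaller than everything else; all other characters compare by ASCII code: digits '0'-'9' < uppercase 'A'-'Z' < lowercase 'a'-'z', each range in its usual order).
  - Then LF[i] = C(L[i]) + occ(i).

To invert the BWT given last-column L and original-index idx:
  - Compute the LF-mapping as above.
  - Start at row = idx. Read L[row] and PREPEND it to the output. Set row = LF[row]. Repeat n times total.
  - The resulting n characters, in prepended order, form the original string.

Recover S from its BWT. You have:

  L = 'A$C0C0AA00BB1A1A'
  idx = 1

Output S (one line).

LF mapping: 7 0 14 1 15 2 8 9 3 4 12 13 5 10 6 11
Walk LF starting at row 1, prepending L[row]:
  step 1: row=1, L[1]='$', prepend. Next row=LF[1]=0
  step 2: row=0, L[0]='A', prepend. Next row=LF[0]=7
  step 3: row=7, L[7]='A', prepend. Next row=LF[7]=9
  step 4: row=9, L[9]='0', prepend. Next row=LF[9]=4
  step 5: row=4, L[4]='C', prepend. Next row=LF[4]=15
  step 6: row=15, L[15]='A', prepend. Next row=LF[15]=11
  step 7: row=11, L[11]='B', prepend. Next row=LF[11]=13
  step 8: row=13, L[13]='A', prepend. Next row=LF[13]=10
  step 9: row=10, L[10]='B', prepend. Next row=LF[10]=12
  step 10: row=12, L[12]='1', prepend. Next row=LF[12]=5
  step 11: row=5, L[5]='0', prepend. Next row=LF[5]=2
  step 12: row=2, L[2]='C', prepend. Next row=LF[2]=14
  step 13: row=14, L[14]='1', prepend. Next row=LF[14]=6
  step 14: row=6, L[6]='A', prepend. Next row=LF[6]=8
  step 15: row=8, L[8]='0', prepend. Next row=LF[8]=3
  step 16: row=3, L[3]='0', prepend. Next row=LF[3]=1
Reversed output: 00A1C01BABAC0AA$

Answer: 00A1C01BABAC0AA$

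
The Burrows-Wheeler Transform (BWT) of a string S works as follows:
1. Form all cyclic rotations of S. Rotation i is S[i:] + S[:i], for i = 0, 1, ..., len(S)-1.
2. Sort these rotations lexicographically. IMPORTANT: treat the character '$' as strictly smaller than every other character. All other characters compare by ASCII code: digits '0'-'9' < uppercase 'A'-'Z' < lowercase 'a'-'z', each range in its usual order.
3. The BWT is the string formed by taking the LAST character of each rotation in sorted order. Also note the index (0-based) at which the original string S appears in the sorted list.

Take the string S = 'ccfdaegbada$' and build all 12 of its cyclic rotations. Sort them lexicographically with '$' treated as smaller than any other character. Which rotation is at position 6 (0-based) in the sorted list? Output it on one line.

Answer: cfdaegbada$c

Derivation:
All 12 rotations (rotation i = S[i:]+S[:i]):
  rot[0] = ccfdaegbada$
  rot[1] = cfdaegbada$c
  rot[2] = fdaegbada$cc
  rot[3] = daegbada$ccf
  rot[4] = aegbada$ccfd
  rot[5] = egbada$ccfda
  rot[6] = gbada$ccfdae
  rot[7] = bada$ccfdaeg
  rot[8] = ada$ccfdaegb
  rot[9] = da$ccfdaegba
  rot[10] = a$ccfdaegbad
  rot[11] = $ccfdaegbada
Sorted (with $ < everything):
  sorted[0] = $ccfdaegbada
  sorted[1] = a$ccfdaegbad
  sorted[2] = ada$ccfdaegb
  sorted[3] = aegbada$ccfd
  sorted[4] = bada$ccfdaeg
  sorted[5] = ccfdaegbada$
  sorted[6] = cfdaegbada$c
  sorted[7] = da$ccfdaegba
  sorted[8] = daegbada$ccf
  sorted[9] = egbada$ccfda
  sorted[10] = fdaegbada$cc
  sorted[11] = gbada$ccfdae
sorted[6] = cfdaegbada$c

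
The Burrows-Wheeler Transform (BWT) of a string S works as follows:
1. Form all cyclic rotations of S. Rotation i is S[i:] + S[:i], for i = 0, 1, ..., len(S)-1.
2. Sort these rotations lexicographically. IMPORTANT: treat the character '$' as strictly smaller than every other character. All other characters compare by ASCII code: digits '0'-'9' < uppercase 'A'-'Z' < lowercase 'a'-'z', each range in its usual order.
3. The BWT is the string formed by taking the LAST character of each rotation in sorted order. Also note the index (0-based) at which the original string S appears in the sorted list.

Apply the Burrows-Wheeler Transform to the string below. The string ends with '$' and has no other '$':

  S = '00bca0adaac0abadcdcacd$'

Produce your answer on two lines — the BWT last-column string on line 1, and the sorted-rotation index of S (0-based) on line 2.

Answer: d$ca0cd0ac0ba0abdadcaca
1

Derivation:
All 23 rotations (rotation i = S[i:]+S[:i]):
  rot[0] = 00bca0adaac0abadcdcacd$
  rot[1] = 0bca0adaac0abadcdcacd$0
  rot[2] = bca0adaac0abadcdcacd$00
  rot[3] = ca0adaac0abadcdcacd$00b
  rot[4] = a0adaac0abadcdcacd$00bc
  rot[5] = 0adaac0abadcdcacd$00bca
  rot[6] = adaac0abadcdcacd$00bca0
  rot[7] = daac0abadcdcacd$00bca0a
  rot[8] = aac0abadcdcacd$00bca0ad
  rot[9] = ac0abadcdcacd$00bca0ada
  rot[10] = c0abadcdcacd$00bca0adaa
  rot[11] = 0abadcdcacd$00bca0adaac
  rot[12] = abadcdcacd$00bca0adaac0
  rot[13] = badcdcacd$00bca0adaac0a
  rot[14] = adcdcacd$00bca0adaac0ab
  rot[15] = dcdcacd$00bca0adaac0aba
  rot[16] = cdcacd$00bca0adaac0abad
  rot[17] = dcacd$00bca0adaac0abadc
  rot[18] = cacd$00bca0adaac0abadcd
  rot[19] = acd$00bca0adaac0abadcdc
  rot[20] = cd$00bca0adaac0abadcdca
  rot[21] = d$00bca0adaac0abadcdcac
  rot[22] = $00bca0adaac0abadcdcacd
Sorted (with $ < everything):
  sorted[0] = $00bca0adaac0abadcdcacd  (last char: 'd')
  sorted[1] = 00bca0adaac0abadcdcacd$  (last char: '$')
  sorted[2] = 0abadcdcacd$00bca0adaac  (last char: 'c')
  sorted[3] = 0adaac0abadcdcacd$00bca  (last char: 'a')
  sorted[4] = 0bca0adaac0abadcdcacd$0  (last char: '0')
  sorted[5] = a0adaac0abadcdcacd$00bc  (last char: 'c')
  sorted[6] = aac0abadcdcacd$00bca0ad  (last char: 'd')
  sorted[7] = abadcdcacd$00bca0adaac0  (last char: '0')
  sorted[8] = ac0abadcdcacd$00bca0ada  (last char: 'a')
  sorted[9] = acd$00bca0adaac0abadcdc  (last char: 'c')
  sorted[10] = adaac0abadcdcacd$00bca0  (last char: '0')
  sorted[11] = adcdcacd$00bca0adaac0ab  (last char: 'b')
  sorted[12] = badcdcacd$00bca0adaac0a  (last char: 'a')
  sorted[13] = bca0adaac0abadcdcacd$00  (last char: '0')
  sorted[14] = c0abadcdcacd$00bca0adaa  (last char: 'a')
  sorted[15] = ca0adaac0abadcdcacd$00b  (last char: 'b')
  sorted[16] = cacd$00bca0adaac0abadcd  (last char: 'd')
  sorted[17] = cd$00bca0adaac0abadcdca  (last char: 'a')
  sorted[18] = cdcacd$00bca0adaac0abad  (last char: 'd')
  sorted[19] = d$00bca0adaac0abadcdcac  (last char: 'c')
  sorted[20] = daac0abadcdcacd$00bca0a  (last char: 'a')
  sorted[21] = dcacd$00bca0adaac0abadc  (last char: 'c')
  sorted[22] = dcdcacd$00bca0adaac0aba  (last char: 'a')
Last column: d$ca0cd0ac0ba0abdadcaca
Original string S is at sorted index 1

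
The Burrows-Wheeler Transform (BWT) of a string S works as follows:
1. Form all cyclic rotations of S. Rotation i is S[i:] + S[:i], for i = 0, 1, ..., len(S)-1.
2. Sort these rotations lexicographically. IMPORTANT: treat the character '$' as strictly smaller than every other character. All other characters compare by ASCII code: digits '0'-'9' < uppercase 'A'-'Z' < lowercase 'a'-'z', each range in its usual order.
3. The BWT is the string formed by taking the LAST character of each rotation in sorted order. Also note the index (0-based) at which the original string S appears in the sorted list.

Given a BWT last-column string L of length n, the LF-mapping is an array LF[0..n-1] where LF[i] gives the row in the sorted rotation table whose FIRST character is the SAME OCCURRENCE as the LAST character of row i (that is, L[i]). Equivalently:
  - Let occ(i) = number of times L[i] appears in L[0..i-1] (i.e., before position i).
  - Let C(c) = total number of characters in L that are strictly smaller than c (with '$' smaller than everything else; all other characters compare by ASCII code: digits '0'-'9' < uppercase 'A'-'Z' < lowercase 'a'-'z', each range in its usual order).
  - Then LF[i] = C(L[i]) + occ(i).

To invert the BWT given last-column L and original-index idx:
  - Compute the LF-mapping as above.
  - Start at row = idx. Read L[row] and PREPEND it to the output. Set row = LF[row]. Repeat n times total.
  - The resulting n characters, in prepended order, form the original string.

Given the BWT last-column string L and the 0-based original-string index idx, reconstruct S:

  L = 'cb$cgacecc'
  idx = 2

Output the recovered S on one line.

LF mapping: 3 2 0 4 9 1 5 8 6 7
Walk LF starting at row 2, prepending L[row]:
  step 1: row=2, L[2]='$', prepend. Next row=LF[2]=0
  step 2: row=0, L[0]='c', prepend. Next row=LF[0]=3
  step 3: row=3, L[3]='c', prepend. Next row=LF[3]=4
  step 4: row=4, L[4]='g', prepend. Next row=LF[4]=9
  step 5: row=9, L[9]='c', prepend. Next row=LF[9]=7
  step 6: row=7, L[7]='e', prepend. Next row=LF[7]=8
  step 7: row=8, L[8]='c', prepend. Next row=LF[8]=6
  step 8: row=6, L[6]='c', prepend. Next row=LF[6]=5
  step 9: row=5, L[5]='a', prepend. Next row=LF[5]=1
  step 10: row=1, L[1]='b', prepend. Next row=LF[1]=2
Reversed output: baccecgcc$

Answer: baccecgcc$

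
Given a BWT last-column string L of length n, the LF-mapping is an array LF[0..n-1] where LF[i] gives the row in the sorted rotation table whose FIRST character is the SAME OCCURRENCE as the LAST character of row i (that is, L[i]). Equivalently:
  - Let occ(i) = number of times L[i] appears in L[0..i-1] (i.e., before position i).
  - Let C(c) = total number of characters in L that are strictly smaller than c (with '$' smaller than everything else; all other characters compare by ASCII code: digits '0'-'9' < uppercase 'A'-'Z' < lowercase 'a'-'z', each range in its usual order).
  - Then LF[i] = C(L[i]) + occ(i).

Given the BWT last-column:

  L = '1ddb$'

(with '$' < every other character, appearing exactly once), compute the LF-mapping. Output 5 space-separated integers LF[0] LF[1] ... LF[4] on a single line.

Answer: 1 3 4 2 0

Derivation:
Char counts: '$':1, '1':1, 'b':1, 'd':2
C (first-col start): C('$')=0, C('1')=1, C('b')=2, C('d')=3
L[0]='1': occ=0, LF[0]=C('1')+0=1+0=1
L[1]='d': occ=0, LF[1]=C('d')+0=3+0=3
L[2]='d': occ=1, LF[2]=C('d')+1=3+1=4
L[3]='b': occ=0, LF[3]=C('b')+0=2+0=2
L[4]='$': occ=0, LF[4]=C('$')+0=0+0=0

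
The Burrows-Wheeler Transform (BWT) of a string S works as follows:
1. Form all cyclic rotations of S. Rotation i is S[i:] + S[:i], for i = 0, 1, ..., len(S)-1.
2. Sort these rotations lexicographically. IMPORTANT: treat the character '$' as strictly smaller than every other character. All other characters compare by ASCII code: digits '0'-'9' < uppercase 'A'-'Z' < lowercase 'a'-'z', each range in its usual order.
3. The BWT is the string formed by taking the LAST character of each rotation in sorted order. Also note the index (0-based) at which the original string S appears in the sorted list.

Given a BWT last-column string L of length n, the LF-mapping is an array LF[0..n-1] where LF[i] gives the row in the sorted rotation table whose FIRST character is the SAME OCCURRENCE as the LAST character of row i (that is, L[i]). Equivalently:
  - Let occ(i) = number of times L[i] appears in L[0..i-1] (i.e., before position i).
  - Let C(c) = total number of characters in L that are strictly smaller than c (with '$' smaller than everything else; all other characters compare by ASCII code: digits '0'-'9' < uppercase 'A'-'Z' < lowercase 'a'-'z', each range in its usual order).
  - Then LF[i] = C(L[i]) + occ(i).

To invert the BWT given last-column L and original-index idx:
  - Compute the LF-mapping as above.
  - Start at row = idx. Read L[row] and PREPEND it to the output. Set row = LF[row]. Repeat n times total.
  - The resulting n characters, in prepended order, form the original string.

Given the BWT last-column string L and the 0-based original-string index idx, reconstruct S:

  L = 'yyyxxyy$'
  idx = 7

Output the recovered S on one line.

LF mapping: 3 4 5 1 2 6 7 0
Walk LF starting at row 7, prepending L[row]:
  step 1: row=7, L[7]='$', prepend. Next row=LF[7]=0
  step 2: row=0, L[0]='y', prepend. Next row=LF[0]=3
  step 3: row=3, L[3]='x', prepend. Next row=LF[3]=1
  step 4: row=1, L[1]='y', prepend. Next row=LF[1]=4
  step 5: row=4, L[4]='x', prepend. Next row=LF[4]=2
  step 6: row=2, L[2]='y', prepend. Next row=LF[2]=5
  step 7: row=5, L[5]='y', prepend. Next row=LF[5]=6
  step 8: row=6, L[6]='y', prepend. Next row=LF[6]=7
Reversed output: yyyxyxy$

Answer: yyyxyxy$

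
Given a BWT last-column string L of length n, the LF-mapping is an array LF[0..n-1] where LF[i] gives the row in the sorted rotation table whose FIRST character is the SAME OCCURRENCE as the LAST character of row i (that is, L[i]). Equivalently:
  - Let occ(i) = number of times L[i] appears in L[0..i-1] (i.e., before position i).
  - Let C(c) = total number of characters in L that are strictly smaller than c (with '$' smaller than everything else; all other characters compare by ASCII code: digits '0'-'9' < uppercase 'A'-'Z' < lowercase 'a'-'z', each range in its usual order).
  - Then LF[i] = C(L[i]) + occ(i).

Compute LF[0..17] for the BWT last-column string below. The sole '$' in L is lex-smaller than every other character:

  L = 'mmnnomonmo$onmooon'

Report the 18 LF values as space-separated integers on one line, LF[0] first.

Char counts: '$':1, 'm':5, 'n':5, 'o':7
C (first-col start): C('$')=0, C('m')=1, C('n')=6, C('o')=11
L[0]='m': occ=0, LF[0]=C('m')+0=1+0=1
L[1]='m': occ=1, LF[1]=C('m')+1=1+1=2
L[2]='n': occ=0, LF[2]=C('n')+0=6+0=6
L[3]='n': occ=1, LF[3]=C('n')+1=6+1=7
L[4]='o': occ=0, LF[4]=C('o')+0=11+0=11
L[5]='m': occ=2, LF[5]=C('m')+2=1+2=3
L[6]='o': occ=1, LF[6]=C('o')+1=11+1=12
L[7]='n': occ=2, LF[7]=C('n')+2=6+2=8
L[8]='m': occ=3, LF[8]=C('m')+3=1+3=4
L[9]='o': occ=2, LF[9]=C('o')+2=11+2=13
L[10]='$': occ=0, LF[10]=C('$')+0=0+0=0
L[11]='o': occ=3, LF[11]=C('o')+3=11+3=14
L[12]='n': occ=3, LF[12]=C('n')+3=6+3=9
L[13]='m': occ=4, LF[13]=C('m')+4=1+4=5
L[14]='o': occ=4, LF[14]=C('o')+4=11+4=15
L[15]='o': occ=5, LF[15]=C('o')+5=11+5=16
L[16]='o': occ=6, LF[16]=C('o')+6=11+6=17
L[17]='n': occ=4, LF[17]=C('n')+4=6+4=10

Answer: 1 2 6 7 11 3 12 8 4 13 0 14 9 5 15 16 17 10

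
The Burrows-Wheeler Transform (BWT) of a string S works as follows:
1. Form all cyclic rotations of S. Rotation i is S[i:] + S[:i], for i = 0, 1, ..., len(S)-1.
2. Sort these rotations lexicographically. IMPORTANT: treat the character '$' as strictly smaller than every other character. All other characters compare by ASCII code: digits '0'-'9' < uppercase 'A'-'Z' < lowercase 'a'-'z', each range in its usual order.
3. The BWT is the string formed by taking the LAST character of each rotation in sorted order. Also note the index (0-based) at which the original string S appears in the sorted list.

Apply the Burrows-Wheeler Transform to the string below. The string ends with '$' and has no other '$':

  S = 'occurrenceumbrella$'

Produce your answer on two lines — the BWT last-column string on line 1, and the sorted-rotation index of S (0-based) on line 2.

Answer: almoncrrcleue$bruec
13

Derivation:
All 19 rotations (rotation i = S[i:]+S[:i]):
  rot[0] = occurrenceumbrella$
  rot[1] = ccurrenceumbrella$o
  rot[2] = currenceumbrella$oc
  rot[3] = urrenceumbrella$occ
  rot[4] = rrenceumbrella$occu
  rot[5] = renceumbrella$occur
  rot[6] = enceumbrella$occurr
  rot[7] = nceumbrella$occurre
  rot[8] = ceumbrella$occurren
  rot[9] = eumbrella$occurrenc
  rot[10] = umbrella$occurrence
  rot[11] = mbrella$occurrenceu
  rot[12] = brella$occurrenceum
  rot[13] = rella$occurrenceumb
  rot[14] = ella$occurrenceumbr
  rot[15] = lla$occurrenceumbre
  rot[16] = la$occurrenceumbrel
  rot[17] = a$occurrenceumbrell
  rot[18] = $occurrenceumbrella
Sorted (with $ < everything):
  sorted[0] = $occurrenceumbrella  (last char: 'a')
  sorted[1] = a$occurrenceumbrell  (last char: 'l')
  sorted[2] = brella$occurrenceum  (last char: 'm')
  sorted[3] = ccurrenceumbrella$o  (last char: 'o')
  sorted[4] = ceumbrella$occurren  (last char: 'n')
  sorted[5] = currenceumbrella$oc  (last char: 'c')
  sorted[6] = ella$occurrenceumbr  (last char: 'r')
  sorted[7] = enceumbrella$occurr  (last char: 'r')
  sorted[8] = eumbrella$occurrenc  (last char: 'c')
  sorted[9] = la$occurrenceumbrel  (last char: 'l')
  sorted[10] = lla$occurrenceumbre  (last char: 'e')
  sorted[11] = mbrella$occurrenceu  (last char: 'u')
  sorted[12] = nceumbrella$occurre  (last char: 'e')
  sorted[13] = occurrenceumbrella$  (last char: '$')
  sorted[14] = rella$occurrenceumb  (last char: 'b')
  sorted[15] = renceumbrella$occur  (last char: 'r')
  sorted[16] = rrenceumbrella$occu  (last char: 'u')
  sorted[17] = umbrella$occurrence  (last char: 'e')
  sorted[18] = urrenceumbrella$occ  (last char: 'c')
Last column: almoncrrcleue$bruec
Original string S is at sorted index 13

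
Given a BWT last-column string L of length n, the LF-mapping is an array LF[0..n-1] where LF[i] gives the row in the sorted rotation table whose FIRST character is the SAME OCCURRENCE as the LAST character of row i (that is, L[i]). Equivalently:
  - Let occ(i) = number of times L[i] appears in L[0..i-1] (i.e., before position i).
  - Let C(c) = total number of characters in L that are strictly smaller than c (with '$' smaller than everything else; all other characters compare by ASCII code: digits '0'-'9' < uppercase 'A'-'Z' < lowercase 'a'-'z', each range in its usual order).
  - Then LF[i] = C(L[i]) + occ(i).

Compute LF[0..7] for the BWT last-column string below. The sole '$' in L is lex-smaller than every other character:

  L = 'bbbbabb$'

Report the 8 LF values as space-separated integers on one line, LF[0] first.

Char counts: '$':1, 'a':1, 'b':6
C (first-col start): C('$')=0, C('a')=1, C('b')=2
L[0]='b': occ=0, LF[0]=C('b')+0=2+0=2
L[1]='b': occ=1, LF[1]=C('b')+1=2+1=3
L[2]='b': occ=2, LF[2]=C('b')+2=2+2=4
L[3]='b': occ=3, LF[3]=C('b')+3=2+3=5
L[4]='a': occ=0, LF[4]=C('a')+0=1+0=1
L[5]='b': occ=4, LF[5]=C('b')+4=2+4=6
L[6]='b': occ=5, LF[6]=C('b')+5=2+5=7
L[7]='$': occ=0, LF[7]=C('$')+0=0+0=0

Answer: 2 3 4 5 1 6 7 0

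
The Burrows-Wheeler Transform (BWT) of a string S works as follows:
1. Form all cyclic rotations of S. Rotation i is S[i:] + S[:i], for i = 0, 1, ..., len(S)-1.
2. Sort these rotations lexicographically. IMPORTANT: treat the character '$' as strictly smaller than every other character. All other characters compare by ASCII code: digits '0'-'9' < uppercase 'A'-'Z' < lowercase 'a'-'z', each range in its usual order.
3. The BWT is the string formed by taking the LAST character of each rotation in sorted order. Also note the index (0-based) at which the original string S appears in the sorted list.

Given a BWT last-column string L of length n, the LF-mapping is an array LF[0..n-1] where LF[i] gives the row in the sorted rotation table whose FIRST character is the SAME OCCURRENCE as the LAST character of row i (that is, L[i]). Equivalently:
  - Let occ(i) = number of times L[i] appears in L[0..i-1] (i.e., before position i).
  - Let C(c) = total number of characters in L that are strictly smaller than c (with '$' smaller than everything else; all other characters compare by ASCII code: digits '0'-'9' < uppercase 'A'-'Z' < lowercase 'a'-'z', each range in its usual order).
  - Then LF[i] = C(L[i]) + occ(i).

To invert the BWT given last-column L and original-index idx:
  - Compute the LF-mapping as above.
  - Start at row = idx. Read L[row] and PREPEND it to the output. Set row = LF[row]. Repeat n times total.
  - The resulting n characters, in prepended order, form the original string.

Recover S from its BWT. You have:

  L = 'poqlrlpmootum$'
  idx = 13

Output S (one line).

Answer: urmtqlolmopop$

Derivation:
LF mapping: 8 5 10 1 11 2 9 3 6 7 12 13 4 0
Walk LF starting at row 13, prepending L[row]:
  step 1: row=13, L[13]='$', prepend. Next row=LF[13]=0
  step 2: row=0, L[0]='p', prepend. Next row=LF[0]=8
  step 3: row=8, L[8]='o', prepend. Next row=LF[8]=6
  step 4: row=6, L[6]='p', prepend. Next row=LF[6]=9
  step 5: row=9, L[9]='o', prepend. Next row=LF[9]=7
  step 6: row=7, L[7]='m', prepend. Next row=LF[7]=3
  step 7: row=3, L[3]='l', prepend. Next row=LF[3]=1
  step 8: row=1, L[1]='o', prepend. Next row=LF[1]=5
  step 9: row=5, L[5]='l', prepend. Next row=LF[5]=2
  step 10: row=2, L[2]='q', prepend. Next row=LF[2]=10
  step 11: row=10, L[10]='t', prepend. Next row=LF[10]=12
  step 12: row=12, L[12]='m', prepend. Next row=LF[12]=4
  step 13: row=4, L[4]='r', prepend. Next row=LF[4]=11
  step 14: row=11, L[11]='u', prepend. Next row=LF[11]=13
Reversed output: urmtqlolmopop$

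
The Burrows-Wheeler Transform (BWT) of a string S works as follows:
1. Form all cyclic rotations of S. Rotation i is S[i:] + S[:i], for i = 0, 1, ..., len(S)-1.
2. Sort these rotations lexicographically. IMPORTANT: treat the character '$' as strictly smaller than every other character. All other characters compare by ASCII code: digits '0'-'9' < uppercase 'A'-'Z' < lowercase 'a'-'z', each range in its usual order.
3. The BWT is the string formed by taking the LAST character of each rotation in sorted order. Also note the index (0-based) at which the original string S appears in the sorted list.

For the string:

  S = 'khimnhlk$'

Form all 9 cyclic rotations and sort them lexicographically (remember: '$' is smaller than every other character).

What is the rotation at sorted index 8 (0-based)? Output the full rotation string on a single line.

Answer: nhlk$khim

Derivation:
All 9 rotations (rotation i = S[i:]+S[:i]):
  rot[0] = khimnhlk$
  rot[1] = himnhlk$k
  rot[2] = imnhlk$kh
  rot[3] = mnhlk$khi
  rot[4] = nhlk$khim
  rot[5] = hlk$khimn
  rot[6] = lk$khimnh
  rot[7] = k$khimnhl
  rot[8] = $khimnhlk
Sorted (with $ < everything):
  sorted[0] = $khimnhlk
  sorted[1] = himnhlk$k
  sorted[2] = hlk$khimn
  sorted[3] = imnhlk$kh
  sorted[4] = k$khimnhl
  sorted[5] = khimnhlk$
  sorted[6] = lk$khimnh
  sorted[7] = mnhlk$khi
  sorted[8] = nhlk$khim
sorted[8] = nhlk$khim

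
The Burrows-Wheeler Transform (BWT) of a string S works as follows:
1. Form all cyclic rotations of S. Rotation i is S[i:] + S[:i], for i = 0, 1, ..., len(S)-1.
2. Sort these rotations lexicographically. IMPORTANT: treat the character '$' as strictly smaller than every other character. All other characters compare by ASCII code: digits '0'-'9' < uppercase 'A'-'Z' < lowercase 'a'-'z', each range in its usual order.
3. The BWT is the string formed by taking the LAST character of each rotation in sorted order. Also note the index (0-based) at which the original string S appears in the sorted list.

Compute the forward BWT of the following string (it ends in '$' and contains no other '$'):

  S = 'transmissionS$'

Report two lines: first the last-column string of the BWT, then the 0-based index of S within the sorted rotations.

Answer: Snrsmsoaitsni$
13

Derivation:
All 14 rotations (rotation i = S[i:]+S[:i]):
  rot[0] = transmissionS$
  rot[1] = ransmissionS$t
  rot[2] = ansmissionS$tr
  rot[3] = nsmissionS$tra
  rot[4] = smissionS$tran
  rot[5] = missionS$trans
  rot[6] = issionS$transm
  rot[7] = ssionS$transmi
  rot[8] = sionS$transmis
  rot[9] = ionS$transmiss
  rot[10] = onS$transmissi
  rot[11] = nS$transmissio
  rot[12] = S$transmission
  rot[13] = $transmissionS
Sorted (with $ < everything):
  sorted[0] = $transmissionS  (last char: 'S')
  sorted[1] = S$transmission  (last char: 'n')
  sorted[2] = ansmissionS$tr  (last char: 'r')
  sorted[3] = ionS$transmiss  (last char: 's')
  sorted[4] = issionS$transm  (last char: 'm')
  sorted[5] = missionS$trans  (last char: 's')
  sorted[6] = nS$transmissio  (last char: 'o')
  sorted[7] = nsmissionS$tra  (last char: 'a')
  sorted[8] = onS$transmissi  (last char: 'i')
  sorted[9] = ransmissionS$t  (last char: 't')
  sorted[10] = sionS$transmis  (last char: 's')
  sorted[11] = smissionS$tran  (last char: 'n')
  sorted[12] = ssionS$transmi  (last char: 'i')
  sorted[13] = transmissionS$  (last char: '$')
Last column: Snrsmsoaitsni$
Original string S is at sorted index 13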